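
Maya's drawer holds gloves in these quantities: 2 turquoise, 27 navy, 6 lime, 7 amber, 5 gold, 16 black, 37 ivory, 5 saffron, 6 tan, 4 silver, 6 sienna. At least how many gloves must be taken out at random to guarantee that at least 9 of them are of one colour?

Put each drawn glove into a box by colour. The largest draw with every box below 9 takes min(count, 8) from each colour; colours with fewer than 8 contribute all they have.
Σ min(cᵢ, 8) = 2 + 8 + 6 + 7 + 5 + 8 + 8 + 5 + 6 + 4 + 6 = 65.
Draw number 65 + 1 = 66 must push one box to 9.

66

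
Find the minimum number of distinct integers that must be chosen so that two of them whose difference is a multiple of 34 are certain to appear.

Integers whose pairwise differences are multiples of 34 are exactly those sharing a remainder mod 34. Pigeonhole: the 34 residue classes mod 34 are the pigeonholes.
With 34 integers one could put 1 in each residue class and have no class reach 2.
The 35th integer pushes some class to 2, so 34·1 + 1 = 35.

35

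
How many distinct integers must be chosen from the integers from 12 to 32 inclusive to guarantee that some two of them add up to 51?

15

Group the elements by complementary pair {x, 51−x}: {19,32}, {20,31}, {21,30}, …, giving 7 two-element pairs and 7 integers whose partner 51−x falls outside [12,32].
Treating each of those 14 groups as a pigeonhole, one can pick one integer per group — 14 integers — with no two summing to 51.
The 15th integer lands in an occupied pair, forcing a sum of 51.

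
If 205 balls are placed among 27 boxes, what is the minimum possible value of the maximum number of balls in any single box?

8

The 27 boxes are the holes and the 205 balls are the pigeons.
If every box held at most 7 balls, the total would be at most 27 × 7 = 189, which is less than 205.
So some box holds at least ⌈205/27⌉ = 8 balls.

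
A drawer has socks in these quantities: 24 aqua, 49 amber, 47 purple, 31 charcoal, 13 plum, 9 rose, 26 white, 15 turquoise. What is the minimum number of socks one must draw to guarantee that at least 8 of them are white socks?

In the worst case for collecting white socks, every non-white sock comes out first.
There are 24 + 49 + 47 + 31 + 13 + 9 + 15 = 188 non-white socks altogether.
After those, each further sock must be white, so 188 + 8 = 196 draws guarantee 8 white socks.

196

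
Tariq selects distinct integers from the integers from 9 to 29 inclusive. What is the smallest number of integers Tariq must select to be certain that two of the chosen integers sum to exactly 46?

Two chosen integers sum to 46 exactly when both halves of some pair {x, 46−x} with 17 ≤ x ≤ 46−x ≤ 29 are chosen — 6 such pairs.
The remaining 9 elements (those with no distinct partner in range) can never complete a 46-sum, so the worst case takes all of them and one from each pair: 9 + 6 = 15.
The 16th integer has to be the second member of some pair, so 15 + 1 = 16.

16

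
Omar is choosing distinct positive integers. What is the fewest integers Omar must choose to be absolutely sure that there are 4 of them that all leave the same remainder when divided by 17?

52

The 17 residue classes mod 17 are the pigeonholes.
With 51 integers one could put 3 in each residue class and have no class reach 4.
The 52nd integer pushes some class to 4, so 17·3 + 1 = 52.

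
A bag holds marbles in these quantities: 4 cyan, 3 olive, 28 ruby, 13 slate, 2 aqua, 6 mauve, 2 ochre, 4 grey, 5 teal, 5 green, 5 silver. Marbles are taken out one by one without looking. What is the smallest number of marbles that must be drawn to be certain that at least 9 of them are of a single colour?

53

The 11 colours are the holes; the marbles drawn are the pigeons.
To avoid 9 of any one colour, the worst case takes at most 8 of each colour, or every marble of a colour that has fewer than 8.
That gives 4 + 3 + 8 + 8 + 2 + 6 + 2 + 4 + 5 + 5 + 5 = 52 marbles with no colour reaching 9.
The next marble forces some colour to 9, so 52 + 1 = 53.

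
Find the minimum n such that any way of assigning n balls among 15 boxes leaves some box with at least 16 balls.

226

With 225 balls one could put exactly 15 in each of the 15 boxes, and no box would reach 16.
One more ball must land in a box that already has 15, giving it 16.
So 15 × 15 + 1 = 226 balls are required.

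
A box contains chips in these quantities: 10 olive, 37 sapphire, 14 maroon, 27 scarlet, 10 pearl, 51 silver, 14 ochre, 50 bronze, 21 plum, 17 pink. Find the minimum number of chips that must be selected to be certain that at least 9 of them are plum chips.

239

In the worst case for collecting plum chips, every non-plum chip comes out first.
There are 10 + 37 + 14 + 27 + 10 + 51 + 14 + 50 + 17 = 230 non-plum chips altogether.
After those, each further chip must be plum, so 230 + 9 = 239 draws guarantee 9 plum chips.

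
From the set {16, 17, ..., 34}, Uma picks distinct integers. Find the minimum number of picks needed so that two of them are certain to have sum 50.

11

Group the elements by complementary pair {x, 50−x}: {16,34}, {17,33}, {18,32}, …, giving 9 two-element pairs and the single value 25 (it cannot pair with itself since the integers are distinct).
Pigeonhole: treating each of those 10 groups as a pigeonhole, one can pick one integer per group — 10 integers — with no two summing to 50.
The 11th integer lands in an occupied pair, forcing a sum of 50.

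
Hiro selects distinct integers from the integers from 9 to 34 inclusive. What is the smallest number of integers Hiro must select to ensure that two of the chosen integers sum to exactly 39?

A set avoiding the sum 39 can contain at most one of each pair {x, 39−x}, plus the 4 elements whose complement lies outside the range.
The integers 20, …, 34 (15 of them) are such a set: any two sum to at least 20+21 = 41 > 39.
Pigeonhole: any 16th integer completes one of the 11 pairs, so 16 choices force a sum of 39.

16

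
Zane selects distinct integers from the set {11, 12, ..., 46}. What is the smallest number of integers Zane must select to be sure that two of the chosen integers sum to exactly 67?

24

Two chosen integers sum to 67 exactly when both halves of some pair {x, 67−x} with 21 ≤ x ≤ 67−x ≤ 46 are chosen — 13 such pairs.
The remaining 10 elements (those with no distinct partner in range) can never complete a 67-sum, so the worst case takes all of them and one from each pair: 10 + 13 = 23.
The 24th integer has to be the second member of some pair, so 23 + 1 = 24.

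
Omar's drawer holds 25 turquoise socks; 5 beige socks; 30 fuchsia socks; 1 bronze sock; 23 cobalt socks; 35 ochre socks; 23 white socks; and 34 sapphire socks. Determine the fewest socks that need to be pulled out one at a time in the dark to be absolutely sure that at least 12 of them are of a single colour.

The 8 colours are the holes; the socks drawn are the pigeons.
To avoid 12 of any one colour, the worst case takes at most 11 of each colour, or every sock of a colour that has fewer than 11.
That gives 11 + 5 + 11 + 1 + 11 + 11 + 11 + 11 = 72 socks with no colour reaching 12.
The next sock forces some colour to 12, so 72 + 1 = 73.

73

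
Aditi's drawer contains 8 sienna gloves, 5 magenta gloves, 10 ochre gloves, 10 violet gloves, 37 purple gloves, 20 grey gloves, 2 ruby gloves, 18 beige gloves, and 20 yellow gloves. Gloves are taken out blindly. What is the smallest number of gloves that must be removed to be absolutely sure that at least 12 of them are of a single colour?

80

An adversary could hand out at most 11 gloves per colour (5 colours run out sooner): 8 + 5 + 10 + 10 + 11 + 11 + 2 + 11 + 11 = 79 gloves and still no colour has 12.
Pigeonhole: one more glove lands in a colour already at 11, so 80 draws are enough and 79 are not.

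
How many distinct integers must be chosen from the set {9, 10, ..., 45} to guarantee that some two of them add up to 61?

A set avoiding the sum 61 can contain at most one of each pair {x, 61−x}, plus the 7 elements whose complement lies outside the range.
The integers 9, …, 30 (22 of them) are such a set: any two sum to at least 9+10 = 19 and at most 29+30 = 59 < 61.
Pigeonhole: any 23rd integer completes one of the 15 pairs, so 23 choices force a sum of 61.

23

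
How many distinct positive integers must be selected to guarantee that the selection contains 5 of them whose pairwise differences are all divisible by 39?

Integers whose pairwise differences are multiples of 39 are exactly those sharing a remainder mod 39. By the pigeonhole principle, the 39 residue classes mod 39 are the pigeonholes.
With 156 integers one could put 4 in each residue class and have no class reach 5.
The 157th integer pushes some class to 5, so 39·4 + 1 = 157.

157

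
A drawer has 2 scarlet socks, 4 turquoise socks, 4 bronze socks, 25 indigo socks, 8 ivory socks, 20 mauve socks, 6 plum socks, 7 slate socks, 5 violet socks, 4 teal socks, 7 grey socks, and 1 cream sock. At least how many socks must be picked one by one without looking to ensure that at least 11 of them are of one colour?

69

By pigeonhole, the 12 colours are the holes; the socks drawn are the pigeons.
To avoid 11 of any one colour, the worst case takes at most 10 of each colour, or every sock of a colour that has fewer than 10.
That gives 2 + 4 + 4 + 10 + 8 + 10 + 6 + 7 + 5 + 4 + 7 + 1 = 68 socks with no colour reaching 11.
The next sock forces some colour to 11, so 68 + 1 = 69.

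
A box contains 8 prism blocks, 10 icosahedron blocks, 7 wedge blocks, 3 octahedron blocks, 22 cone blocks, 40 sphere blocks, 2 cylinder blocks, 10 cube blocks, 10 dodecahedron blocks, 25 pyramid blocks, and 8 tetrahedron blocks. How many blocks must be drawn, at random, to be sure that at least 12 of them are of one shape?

92

An adversary could hand out at most 11 blocks per shape (8 shapes run out sooner): 8 + 10 + 7 + 3 + 11 + 11 + 2 + 10 + 10 + 11 + 8 = 91 blocks and still no shape has 12.
One more block lands in a shape already at 11, so 92 draws are enough and 91 are not.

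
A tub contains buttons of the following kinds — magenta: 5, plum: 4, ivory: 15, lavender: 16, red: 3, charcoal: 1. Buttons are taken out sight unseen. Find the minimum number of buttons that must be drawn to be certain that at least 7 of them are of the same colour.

Put each drawn button into a box by colour. The largest draw with every box below 7 takes min(count, 6) from each colour; colours with fewer than 6 contribute all they have.
Σ min(cᵢ, 6) = 5 + 4 + 6 + 6 + 3 + 1 = 25.
Draw number 25 + 1 = 26 must push one box to 7.

26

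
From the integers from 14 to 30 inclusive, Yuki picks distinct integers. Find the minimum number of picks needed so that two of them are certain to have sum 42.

11

A set avoiding the sum 42 can contain at most one of each pair {x, 42−x}, plus the 3 elements whose complement lies outside the range or equal to its own complement.
The integers 21, …, 30 (10 of them) are such a set: any two sum to at least 21+22 = 43 > 42.
Any 11th integer completes one of the 7 pairs, so 11 choices force a sum of 42.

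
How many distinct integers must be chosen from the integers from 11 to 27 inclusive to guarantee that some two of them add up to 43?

Group the elements by complementary pair {x, 43−x}: {16,27}, {17,26}, {18,25}, …, giving 6 two-element pairs and 5 integers whose partner 43−x falls outside [11,27].
By the pigeonhole principle, treating each of those 11 groups as a pigeonhole, one can pick one integer per group — 11 integers — with no two summing to 43.
The 12th integer lands in an occupied pair, forcing a sum of 43.

12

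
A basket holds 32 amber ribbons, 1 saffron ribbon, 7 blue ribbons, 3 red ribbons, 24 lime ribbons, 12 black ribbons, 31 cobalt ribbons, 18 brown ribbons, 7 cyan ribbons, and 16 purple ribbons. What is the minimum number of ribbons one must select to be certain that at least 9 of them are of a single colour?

The 10 colours are the holes; the ribbons drawn are the pigeons.
To avoid 9 of any one colour, the worst case takes at most 8 of each colour, or every ribbon of a colour that has fewer than 8.
That gives 8 + 1 + 7 + 3 + 8 + 8 + 8 + 8 + 7 + 8 = 66 ribbons with no colour reaching 9.
The next ribbon forces some colour to 9, so 66 + 1 = 67.

67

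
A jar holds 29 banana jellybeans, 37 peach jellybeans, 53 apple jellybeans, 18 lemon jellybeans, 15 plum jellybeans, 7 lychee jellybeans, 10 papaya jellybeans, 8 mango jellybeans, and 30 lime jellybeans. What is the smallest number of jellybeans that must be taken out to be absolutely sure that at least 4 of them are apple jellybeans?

158

In the worst case for collecting apple jellybeans, every non-apple jellybean comes out first.
There are 29 + 37 + 18 + 15 + 7 + 10 + 8 + 30 = 154 non-apple jellybeans altogether.
After those, each further jellybean must be apple, so 154 + 4 = 158 draws guarantee 4 apple jellybeans.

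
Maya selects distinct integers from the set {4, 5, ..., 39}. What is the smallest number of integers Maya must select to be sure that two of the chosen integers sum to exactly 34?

24

A set avoiding the sum 34 can contain at most one of each pair {x, 34−x}, plus the 10 elements whose complement lies outside the range or equal to its own complement.
The integers 17, …, 39 (23 of them) are such a set: any two sum to at least 17+18 = 35 > 34.
By pigeonhole, any 24th integer completes one of the 13 pairs, so 24 choices force a sum of 34.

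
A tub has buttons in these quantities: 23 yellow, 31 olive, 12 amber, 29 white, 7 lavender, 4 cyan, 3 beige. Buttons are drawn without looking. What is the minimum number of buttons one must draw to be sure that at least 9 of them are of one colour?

47

By pigeonhole, put each drawn button into a box by colour. The largest draw with every box below 9 takes min(count, 8) from each colour; colours with fewer than 8 contribute all they have.
Σ min(cᵢ, 8) = 8 + 8 + 8 + 8 + 7 + 4 + 3 = 46.
Draw number 46 + 1 = 47 must push one box to 9.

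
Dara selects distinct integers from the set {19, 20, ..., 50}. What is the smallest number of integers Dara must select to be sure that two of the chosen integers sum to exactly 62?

21

Two chosen integers sum to 62 exactly when both halves of some pair {x, 62−x} with 19 ≤ x ≤ 62−x ≤ 43 are chosen — 12 such pairs.
The remaining 8 elements (those with no distinct partner in range) can never complete a 62-sum, so the worst case takes all of them and one from each pair: 8 + 12 = 20.
By pigeonhole, the 21st integer has to be the second member of some pair, so 20 + 1 = 21.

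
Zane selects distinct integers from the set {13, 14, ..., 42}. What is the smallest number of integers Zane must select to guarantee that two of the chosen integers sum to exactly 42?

Two chosen integers sum to 42 exactly when both halves of some pair {x, 42−x} with 13 ≤ x ≤ 42−x ≤ 29 are chosen — 8 such pairs.
The remaining 14 elements (those with no distinct partner in range) can never complete a 42-sum, so the worst case takes all of them and one from each pair: 14 + 8 = 22.
By the pigeonhole principle, the 23rd integer has to be the second member of some pair, so 22 + 1 = 23.

23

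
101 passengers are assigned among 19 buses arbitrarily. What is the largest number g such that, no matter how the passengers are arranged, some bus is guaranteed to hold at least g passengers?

6

The 19 buses are the holes and the 101 passengers are the pigeons.
If every bus held at most 5 passengers, the total would be at most 19 × 5 = 95, which is less than 101.
So some bus holds at least ⌈101/19⌉ = 6 passengers.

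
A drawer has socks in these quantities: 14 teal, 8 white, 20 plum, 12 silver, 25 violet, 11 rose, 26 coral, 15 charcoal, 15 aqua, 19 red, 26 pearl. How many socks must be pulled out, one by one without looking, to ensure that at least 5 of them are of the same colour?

The 11 colours are the holes; the socks drawn are the pigeons.
To avoid 5 of any one colour, the worst case takes at most 4 of each colour.
That gives 4 + 4 + 4 + 4 + 4 + 4 + 4 + 4 + 4 + 4 + 4 = 44 socks with no colour reaching 5.
The next sock forces some colour to 5, so 44 + 1 = 45.

45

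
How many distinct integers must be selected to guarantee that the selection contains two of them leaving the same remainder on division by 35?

36

The 35 residue classes mod 35 are the pigeonholes.
With 35 integers one could put 1 in each residue class and have no class reach 2.
The 36th integer pushes some class to 2, so 35·1 + 1 = 36.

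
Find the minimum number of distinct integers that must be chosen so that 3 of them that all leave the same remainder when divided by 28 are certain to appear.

By the pigeonhole principle, the 28 residue classes mod 28 are the pigeonholes.
With 56 integers one could put 2 in each residue class and have no class reach 3.
The 57th integer pushes some class to 3, so 28·2 + 1 = 57.

57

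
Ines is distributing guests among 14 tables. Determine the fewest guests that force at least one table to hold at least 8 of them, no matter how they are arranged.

With 98 guests one could put exactly 7 in each of the 14 tables, and no table would reach 8.
By pigeonhole, one more guest must land in a table that already has 7, giving it 8.
So 14 × 7 + 1 = 99 guests are required.

99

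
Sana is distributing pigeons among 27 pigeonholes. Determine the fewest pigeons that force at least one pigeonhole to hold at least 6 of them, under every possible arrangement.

136

With 135 pigeons one could put exactly 5 in each of the 27 pigeonholes, and no pigeonhole would reach 6.
One more pigeon must land in a pigeonhole that already has 5, giving it 6.
So 27 × 5 + 1 = 136 pigeons are required.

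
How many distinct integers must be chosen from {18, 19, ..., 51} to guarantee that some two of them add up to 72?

Two chosen integers sum to 72 exactly when both halves of some pair {x, 72−x} with 21 ≤ x ≤ 72−x ≤ 51 are chosen — 15 such pairs.
The remaining 4 elements (those with no distinct partner in range) can never complete a 72-sum, so the worst case takes all of them and one from each pair: 4 + 15 = 19.
By pigeonhole, the 20th integer has to be the second member of some pair, so 19 + 1 = 20.

20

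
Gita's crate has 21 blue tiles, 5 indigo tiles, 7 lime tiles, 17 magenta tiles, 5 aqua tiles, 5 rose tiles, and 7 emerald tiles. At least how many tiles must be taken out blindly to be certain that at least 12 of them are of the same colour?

52

By pigeonhole, put each drawn tile into a box by colour. The largest draw with every box below 12 takes min(count, 11) from each colour; colours with fewer than 11 contribute all they have.
Σ min(cᵢ, 11) = 11 + 5 + 7 + 11 + 5 + 5 + 7 = 51.
Draw number 51 + 1 = 52 must push one box to 12.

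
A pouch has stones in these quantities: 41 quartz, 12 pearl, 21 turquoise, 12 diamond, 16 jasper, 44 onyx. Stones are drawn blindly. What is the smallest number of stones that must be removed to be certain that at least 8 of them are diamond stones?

In the worst case for collecting diamond stones, every non-diamond stone comes out first.
There are 41 + 12 + 21 + 16 + 44 = 134 non-diamond stones altogether.
After those, each further stone must be diamond, so 134 + 8 = 142 draws guarantee 8 diamond stones.

142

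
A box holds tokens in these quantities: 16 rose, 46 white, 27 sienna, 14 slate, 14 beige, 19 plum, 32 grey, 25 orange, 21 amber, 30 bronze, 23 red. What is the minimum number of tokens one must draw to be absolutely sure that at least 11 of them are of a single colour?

Pigeonhole: put each drawn token into a box by colour. The largest draw with every box below 11 takes min(count, 10) from each colour.
Σ min(cᵢ, 10) = 10 + 10 + 10 + 10 + 10 + 10 + 10 + 10 + 10 + 10 + 10 = 110.
Draw number 110 + 1 = 111 must push one box to 11.

111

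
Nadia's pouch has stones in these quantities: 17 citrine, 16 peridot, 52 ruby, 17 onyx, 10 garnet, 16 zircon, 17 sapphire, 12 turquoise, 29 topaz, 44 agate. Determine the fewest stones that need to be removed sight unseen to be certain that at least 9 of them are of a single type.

Put each drawn stone into a box by type. The largest draw with every box below 9 takes min(count, 8) from each type.
Σ min(cᵢ, 8) = 8 + 8 + 8 + 8 + 8 + 8 + 8 + 8 + 8 + 8 = 80.
Draw number 80 + 1 = 81 must push one box to 9.

81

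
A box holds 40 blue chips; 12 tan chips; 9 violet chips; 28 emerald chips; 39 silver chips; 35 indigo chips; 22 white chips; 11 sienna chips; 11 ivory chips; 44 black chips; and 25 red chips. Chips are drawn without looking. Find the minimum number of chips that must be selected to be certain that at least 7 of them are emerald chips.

255

In the worst case for collecting emerald chips, every non-emerald chip comes out first.
There are 40 + 12 + 9 + 39 + 35 + 22 + 11 + 11 + 44 + 25 = 248 non-emerald chips altogether.
After those, each further chip must be emerald, so 248 + 7 = 255 draws guarantee 7 emerald chips.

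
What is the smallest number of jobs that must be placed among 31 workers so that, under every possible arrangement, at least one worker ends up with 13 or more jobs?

373

With 372 jobs one could put exactly 12 in each of the 31 workers, and no worker would reach 13.
By pigeonhole, one more job must land in a worker that already has 12, giving it 13.
So 31 × 12 + 1 = 373 jobs are required.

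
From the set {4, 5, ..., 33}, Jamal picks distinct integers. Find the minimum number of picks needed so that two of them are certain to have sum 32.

A set avoiding the sum 32 can contain at most one of each pair {x, 32−x}, plus the 6 elements whose complement lies outside the range or equal to its own complement.
The integers 16, …, 33 (18 of them) are such a set: any two sum to at least 16+17 = 33 > 32.
Any 19th integer completes one of the 12 pairs, so 19 choices force a sum of 32.

19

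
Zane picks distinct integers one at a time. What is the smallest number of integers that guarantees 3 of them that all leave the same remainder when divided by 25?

The 25 residue classes mod 25 are the pigeonholes.
With 50 integers one could put 2 in each residue class and have no class reach 3.
The 51st integer pushes some class to 3, so 25·2 + 1 = 51.

51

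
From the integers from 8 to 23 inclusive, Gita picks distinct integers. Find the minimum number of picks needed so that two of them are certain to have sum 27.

11

Group the elements by complementary pair {x, 27−x}: {8,19}, {9,18}, {10,17}, …, giving 6 two-element pairs and 4 integers whose partner 27−x falls outside [8,23].
By the pigeonhole principle, treating each of those 10 groups as a pigeonhole, one can pick one integer per group — 10 integers — with no two summing to 27.
The 11th integer lands in an occupied pair, forcing a sum of 27.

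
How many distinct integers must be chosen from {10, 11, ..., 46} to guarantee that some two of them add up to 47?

Two chosen integers sum to 47 exactly when both halves of some pair {x, 47−x} with 10 ≤ x ≤ 47−x ≤ 37 are chosen — 14 such pairs.
The remaining 9 elements (those with no distinct partner in range) can never complete a 47-sum, so the worst case takes all of them and one from each pair: 9 + 14 = 23.
Pigeonhole: the 24th integer has to be the second member of some pair, so 23 + 1 = 24.

24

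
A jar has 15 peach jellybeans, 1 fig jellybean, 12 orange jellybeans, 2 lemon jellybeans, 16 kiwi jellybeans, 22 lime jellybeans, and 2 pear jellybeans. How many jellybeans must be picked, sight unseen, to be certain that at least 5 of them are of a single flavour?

Pigeonhole: the 7 flavours are the holes; the jellybeans drawn are the pigeons.
To avoid 5 of any one flavour, the worst case takes at most 4 of each flavour, or every jellybean of a flavour that has fewer than 4.
That gives 4 + 1 + 4 + 2 + 4 + 4 + 2 = 21 jellybeans with no flavour reaching 5.
The next jellybean forces some flavour to 5, so 21 + 1 = 22.

22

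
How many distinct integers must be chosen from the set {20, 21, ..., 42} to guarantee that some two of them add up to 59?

Group the elements by complementary pair {x, 59−x}: {20,39}, {21,38}, {22,37}, …, giving 10 two-element pairs and 3 integers whose partner 59−x falls outside [20,42].
Pigeonhole: treating each of those 13 groups as a pigeonhole, one can pick one integer per group — 13 integers — with no two summing to 59.
The 14th integer lands in an occupied pair, forcing a sum of 59.

14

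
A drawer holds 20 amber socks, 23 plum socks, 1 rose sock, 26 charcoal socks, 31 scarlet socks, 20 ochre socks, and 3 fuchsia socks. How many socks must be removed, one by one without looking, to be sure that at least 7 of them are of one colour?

Pigeonhole: put each drawn sock into a box by colour. The largest draw with every box below 7 takes min(count, 6) from each colour; colours with fewer than 6 contribute all they have.
Σ min(cᵢ, 6) = 6 + 6 + 1 + 6 + 6 + 6 + 3 = 34.
Draw number 34 + 1 = 35 must push one box to 7.

35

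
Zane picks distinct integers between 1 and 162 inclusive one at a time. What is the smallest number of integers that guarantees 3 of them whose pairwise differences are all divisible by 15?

31

Integers whose pairwise differences are multiples of 15 are exactly those sharing a remainder mod 15. By pigeonhole, the 15 residue classes mod 15 are the pigeonholes.
With 30 integers one could put 2 in each residue class and have no class reach 3.
The 31st integer pushes some class to 3, so 15·2 + 1 = 31.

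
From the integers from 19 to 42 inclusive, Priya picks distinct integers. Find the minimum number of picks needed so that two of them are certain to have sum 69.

17

A set avoiding the sum 69 can contain at most one of each pair {x, 69−x}, plus the 8 elements whose complement lies outside the range.
The integers 19, …, 34 (16 of them) are such a set: any two sum to at least 19+20 = 39 and at most 33+34 = 67 < 69.
By the pigeonhole principle, any 17th integer completes one of the 8 pairs, so 17 choices force a sum of 69.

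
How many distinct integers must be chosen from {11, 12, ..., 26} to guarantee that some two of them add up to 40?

Two chosen integers sum to 40 exactly when both halves of some pair {x, 40−x} with 14 ≤ x ≤ 40−x ≤ 26 are chosen — 6 such pairs.
The remaining 4 elements (those with no distinct partner in range) can never complete a 40-sum, so the worst case takes all of them and one from each pair: 4 + 6 = 10.
The 11th integer has to be the second member of some pair, so 10 + 1 = 11.

11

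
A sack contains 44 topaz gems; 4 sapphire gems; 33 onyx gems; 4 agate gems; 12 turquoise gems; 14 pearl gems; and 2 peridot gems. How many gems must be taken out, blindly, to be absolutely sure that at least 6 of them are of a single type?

By pigeonhole, put each drawn gem into a box by type. The largest draw with every box below 6 takes min(count, 5) from each type; types with fewer than 5 contribute all they have.
Σ min(cᵢ, 5) = 5 + 4 + 5 + 4 + 5 + 5 + 2 = 30.
Draw number 30 + 1 = 31 must push one box to 6.

31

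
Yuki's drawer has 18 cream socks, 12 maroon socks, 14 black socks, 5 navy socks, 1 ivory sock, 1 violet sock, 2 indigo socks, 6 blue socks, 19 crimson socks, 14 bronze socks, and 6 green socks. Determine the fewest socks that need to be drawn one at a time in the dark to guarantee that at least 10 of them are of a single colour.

67

Pigeonhole: put each drawn sock into a box by colour. The largest draw with every box below 10 takes min(count, 9) from each colour; colours with fewer than 9 contribute all they have.
Σ min(cᵢ, 9) = 9 + 9 + 9 + 5 + 1 + 1 + 2 + 6 + 9 + 9 + 6 = 66.
Draw number 66 + 1 = 67 must push one box to 10.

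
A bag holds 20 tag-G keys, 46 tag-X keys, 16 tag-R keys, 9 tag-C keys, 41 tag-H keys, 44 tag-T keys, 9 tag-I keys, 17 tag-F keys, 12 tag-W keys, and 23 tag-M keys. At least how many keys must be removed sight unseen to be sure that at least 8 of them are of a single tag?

71

The 10 tags are the holes; the keys drawn are the pigeons.
To avoid 8 of any one tag, the worst case takes at most 7 of each tag.
That gives 7 + 7 + 7 + 7 + 7 + 7 + 7 + 7 + 7 + 7 = 70 keys with no tag reaching 8.
The next key forces some tag to 8, so 70 + 1 = 71.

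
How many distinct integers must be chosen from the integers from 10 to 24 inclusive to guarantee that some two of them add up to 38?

11

Group the elements by complementary pair {x, 38−x}: {14,24}, {15,23}, {16,22}, …, giving 5 two-element pairs, the single value 19 (it cannot pair with itself since the integers are distinct), and 4 integers whose partner 38−x falls outside [10,24].
By the pigeonhole principle, treating each of those 10 groups as a pigeonhole, one can pick one integer per group — 10 integers — with no two summing to 38.
The 11th integer lands in an occupied pair, forcing a sum of 38.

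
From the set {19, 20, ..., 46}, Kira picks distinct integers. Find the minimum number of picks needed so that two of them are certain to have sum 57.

Group the elements by complementary pair {x, 57−x}: {19,38}, {20,37}, {21,36}, …, giving 10 two-element pairs and 8 integers whose partner 57−x falls outside [19,46].
Treating each of those 18 groups as a pigeonhole, one can pick one integer per group — 18 integers — with no two summing to 57.
The 19th integer lands in an occupied pair, forcing a sum of 57.

19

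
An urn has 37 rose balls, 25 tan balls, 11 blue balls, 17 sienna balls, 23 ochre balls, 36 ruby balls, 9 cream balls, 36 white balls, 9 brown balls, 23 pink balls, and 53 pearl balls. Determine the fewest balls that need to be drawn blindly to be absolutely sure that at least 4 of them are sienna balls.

In the worst case for collecting sienna balls, every non-sienna ball comes out first.
There are 37 + 25 + 11 + 23 + 36 + 9 + 36 + 9 + 23 + 53 = 262 non-sienna balls altogether.
After those, each further ball must be sienna, so 262 + 4 = 266 draws guarantee 4 sienna balls.

266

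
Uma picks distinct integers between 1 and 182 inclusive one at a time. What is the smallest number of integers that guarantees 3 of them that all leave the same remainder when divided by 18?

Pigeonhole: the 18 residue classes mod 18 are the pigeonholes.
With 36 integers one could put 2 in each residue class and have no class reach 3.
The 37th integer pushes some class to 3, so 18·2 + 1 = 37.

37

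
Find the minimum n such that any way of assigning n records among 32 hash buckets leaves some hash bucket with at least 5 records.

With 128 records one could put exactly 4 in each of the 32 hash buckets, and no hash bucket would reach 5.
One more record must land in a hash bucket that already has 4, giving it 5.
So 32 × 4 + 1 = 129 records are required.

129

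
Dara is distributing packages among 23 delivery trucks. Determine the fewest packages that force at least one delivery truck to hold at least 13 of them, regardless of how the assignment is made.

With 276 packages one could put exactly 12 in each of the 23 delivery trucks, and no delivery truck would reach 13.
By pigeonhole, one more package must land in a delivery truck that already has 12, giving it 13.
So 23 × 12 + 1 = 277 packages are required.

277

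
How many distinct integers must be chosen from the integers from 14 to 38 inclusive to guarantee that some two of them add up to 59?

17

Two chosen integers sum to 59 exactly when both halves of some pair {x, 59−x} with 21 ≤ x ≤ 59−x ≤ 38 are chosen — 9 such pairs.
The remaining 7 elements (those with no distinct partner in range) can never complete a 59-sum, so the worst case takes all of them and one from each pair: 7 + 9 = 16.
By pigeonhole, the 17th integer has to be the second member of some pair, so 16 + 1 = 17.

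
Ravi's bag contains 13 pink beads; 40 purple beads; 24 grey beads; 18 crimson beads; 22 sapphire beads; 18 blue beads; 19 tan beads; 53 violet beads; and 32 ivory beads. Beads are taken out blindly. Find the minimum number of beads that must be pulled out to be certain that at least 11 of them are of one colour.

The 9 colours are the holes; the beads drawn are the pigeons.
To avoid 11 of any one colour, the worst case takes at most 10 of each colour.
That gives 10 + 10 + 10 + 10 + 10 + 10 + 10 + 10 + 10 = 90 beads with no colour reaching 11.
The next bead forces some colour to 11, so 90 + 1 = 91.

91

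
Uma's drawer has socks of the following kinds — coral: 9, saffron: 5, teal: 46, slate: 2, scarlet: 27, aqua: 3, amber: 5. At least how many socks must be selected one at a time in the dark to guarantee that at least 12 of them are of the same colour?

47

By pigeonhole, the 7 colours are the holes; the socks drawn are the pigeons.
To avoid 12 of any one colour, the worst case takes at most 11 of each colour, or every sock of a colour that has fewer than 11.
That gives 9 + 5 + 11 + 2 + 11 + 3 + 5 = 46 socks with no colour reaching 12.
The next sock forces some colour to 12, so 46 + 1 = 47.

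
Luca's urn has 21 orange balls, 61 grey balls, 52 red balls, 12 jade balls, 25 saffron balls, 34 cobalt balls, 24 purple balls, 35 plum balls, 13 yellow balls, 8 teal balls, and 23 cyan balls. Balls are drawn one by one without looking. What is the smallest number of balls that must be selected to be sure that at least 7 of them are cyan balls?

In the worst case for collecting cyan balls, every non-cyan ball comes out first.
There are 21 + 61 + 52 + 12 + 25 + 34 + 24 + 35 + 13 + 8 = 285 non-cyan balls altogether.
After those, each further ball must be cyan, so 285 + 7 = 292 draws guarantee 7 cyan balls.

292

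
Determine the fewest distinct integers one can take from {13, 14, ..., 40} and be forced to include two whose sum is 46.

Group the elements by complementary pair {x, 46−x}: {13,33}, {14,32}, {15,31}, …, giving 10 two-element pairs, the single value 23 (it cannot pair with itself since the integers are distinct), and 7 integers whose partner 46−x falls outside [13,40].
Pigeonhole: treating each of those 18 groups as a pigeonhole, one can pick one integer per group — 18 integers — with no two summing to 46.
The 19th integer lands in an occupied pair, forcing a sum of 46.

19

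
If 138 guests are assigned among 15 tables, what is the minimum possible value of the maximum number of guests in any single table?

By pigeonhole, the 15 tables are the holes and the 138 guests are the pigeons.
If every table held at most 9 guests, the total would be at most 15 × 9 = 135, which is less than 138.
So some table holds at least ⌈138/15⌉ = 10 guests.

10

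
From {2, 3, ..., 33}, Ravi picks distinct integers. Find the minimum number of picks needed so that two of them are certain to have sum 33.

18

Group the elements by complementary pair {x, 33−x}: {2,31}, {3,30}, {4,29}, …, giving 15 two-element pairs and 2 integers whose partner 33−x falls outside [2,33].
By pigeonhole, treating each of those 17 groups as a pigeonhole, one can pick one integer per group — 17 integers — with no two summing to 33.
The 18th integer lands in an occupied pair, forcing a sum of 33.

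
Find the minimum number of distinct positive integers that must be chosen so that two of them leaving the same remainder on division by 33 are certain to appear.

The 33 residue classes mod 33 are the pigeonholes.
With 33 integers one could put 1 in each residue class and have no class reach 2.
The 34th integer pushes some class to 2, so 33·1 + 1 = 34.

34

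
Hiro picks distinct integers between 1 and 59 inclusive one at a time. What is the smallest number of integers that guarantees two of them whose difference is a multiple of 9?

Integers whose pairwise differences are multiples of 9 are exactly those sharing a remainder mod 9. Pigeonhole: the 9 residue classes mod 9 are the pigeonholes.
With 9 integers one could put 1 in each residue class and have no class reach 2.
The 10th integer pushes some class to 2, so 9·1 + 1 = 10.

10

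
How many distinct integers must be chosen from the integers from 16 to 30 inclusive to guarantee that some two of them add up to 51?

11

Two chosen integers sum to 51 exactly when both halves of some pair {x, 51−x} with 21 ≤ x ≤ 51−x ≤ 30 are chosen — 5 such pairs.
The remaining 5 elements (those with no distinct partner in range) can never complete a 51-sum, so the worst case takes all of them and one from each pair: 5 + 5 = 10.
Pigeonhole: the 11th integer has to be the second member of some pair, so 10 + 1 = 11.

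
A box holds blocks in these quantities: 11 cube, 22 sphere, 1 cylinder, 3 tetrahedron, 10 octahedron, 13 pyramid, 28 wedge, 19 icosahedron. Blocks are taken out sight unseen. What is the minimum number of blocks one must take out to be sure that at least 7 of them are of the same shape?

An adversary could hand out at most 6 blocks per shape (cylinder, tetrahedron run out sooner): 6 + 6 + 1 + 3 + 6 + 6 + 6 + 6 = 40 blocks and still no shape has 7.
One more block lands in a shape already at 6, so 41 draws are enough and 40 are not.

41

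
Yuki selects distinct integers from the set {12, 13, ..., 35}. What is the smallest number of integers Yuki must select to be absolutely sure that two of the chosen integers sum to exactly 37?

18

Two chosen integers sum to 37 exactly when both halves of some pair {x, 37−x} with 12 ≤ x ≤ 37−x ≤ 25 are chosen — 7 such pairs.
The remaining 10 elements (those with no distinct partner in range) can never complete a 37-sum, so the worst case takes all of them and one from each pair: 10 + 7 = 17.
The 18th integer has to be the second member of some pair, so 17 + 1 = 18.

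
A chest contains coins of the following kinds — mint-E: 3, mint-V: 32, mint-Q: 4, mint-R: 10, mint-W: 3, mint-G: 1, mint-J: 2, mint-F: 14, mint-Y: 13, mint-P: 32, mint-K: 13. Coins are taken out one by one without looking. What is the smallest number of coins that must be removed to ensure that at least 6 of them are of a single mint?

44

Put each drawn coin into a box by mint. The largest draw with every box below 6 takes min(count, 5) from each mint; mints with fewer than 5 contribute all they have.
Σ min(cᵢ, 5) = 3 + 5 + 4 + 5 + 3 + 1 + 2 + 5 + 5 + 5 + 5 = 43.
Draw number 43 + 1 = 44 must push one box to 6.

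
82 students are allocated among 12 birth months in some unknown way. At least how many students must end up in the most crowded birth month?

7

Pigeonhole: the 12 birth months are the holes and the 82 students are the pigeons.
If every birth month held at most 6 students, the total would be at most 12 × 6 = 72, which is less than 82.
So some birth month holds at least ⌈82/12⌉ = 7 students.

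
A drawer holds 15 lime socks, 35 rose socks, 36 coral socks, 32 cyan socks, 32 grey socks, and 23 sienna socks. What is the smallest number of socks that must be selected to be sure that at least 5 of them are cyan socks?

146

In the worst case for collecting cyan socks, every non-cyan sock comes out first.
There are 15 + 35 + 36 + 32 + 23 = 141 non-cyan socks altogether.
After those, each further sock must be cyan, so 141 + 5 = 146 draws guarantee 5 cyan socks.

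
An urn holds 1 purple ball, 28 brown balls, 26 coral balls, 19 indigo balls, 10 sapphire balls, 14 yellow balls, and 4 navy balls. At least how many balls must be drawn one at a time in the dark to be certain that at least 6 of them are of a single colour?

31

By the pigeonhole principle, put each drawn ball into a box by colour. The largest draw with every box below 6 takes min(count, 5) from each colour; colours with fewer than 5 contribute all they have.
Σ min(cᵢ, 5) = 1 + 5 + 5 + 5 + 5 + 5 + 4 = 30.
Draw number 30 + 1 = 31 must push one box to 6.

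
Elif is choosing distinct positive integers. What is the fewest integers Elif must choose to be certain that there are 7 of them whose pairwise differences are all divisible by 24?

Integers whose pairwise differences are multiples of 24 are exactly those sharing a remainder mod 24. By pigeonhole, the 24 residue classes mod 24 are the pigeonholes.
With 144 integers one could put 6 in each residue class and have no class reach 7.
The 145th integer pushes some class to 7, so 24·6 + 1 = 145.

145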